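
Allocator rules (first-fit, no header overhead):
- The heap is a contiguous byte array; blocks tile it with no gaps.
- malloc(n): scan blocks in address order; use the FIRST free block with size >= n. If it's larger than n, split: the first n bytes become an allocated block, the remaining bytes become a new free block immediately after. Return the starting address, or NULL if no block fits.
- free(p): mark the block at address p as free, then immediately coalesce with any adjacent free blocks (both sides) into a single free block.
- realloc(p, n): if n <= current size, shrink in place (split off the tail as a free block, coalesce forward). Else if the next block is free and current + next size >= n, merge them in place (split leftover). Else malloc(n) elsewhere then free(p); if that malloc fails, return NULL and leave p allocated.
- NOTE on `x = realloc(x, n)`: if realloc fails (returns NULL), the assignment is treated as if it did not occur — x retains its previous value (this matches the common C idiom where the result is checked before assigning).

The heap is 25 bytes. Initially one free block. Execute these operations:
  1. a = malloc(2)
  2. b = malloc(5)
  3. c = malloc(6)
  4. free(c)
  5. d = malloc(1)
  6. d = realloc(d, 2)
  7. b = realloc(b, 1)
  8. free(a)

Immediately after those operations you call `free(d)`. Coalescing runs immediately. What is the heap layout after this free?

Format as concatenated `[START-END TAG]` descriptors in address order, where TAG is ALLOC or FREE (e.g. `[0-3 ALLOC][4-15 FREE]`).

Op 1: a = malloc(2) -> a = 0; heap: [0-1 ALLOC][2-24 FREE]
Op 2: b = malloc(5) -> b = 2; heap: [0-1 ALLOC][2-6 ALLOC][7-24 FREE]
Op 3: c = malloc(6) -> c = 7; heap: [0-1 ALLOC][2-6 ALLOC][7-12 ALLOC][13-24 FREE]
Op 4: free(c) -> (freed c); heap: [0-1 ALLOC][2-6 ALLOC][7-24 FREE]
Op 5: d = malloc(1) -> d = 7; heap: [0-1 ALLOC][2-6 ALLOC][7-7 ALLOC][8-24 FREE]
Op 6: d = realloc(d, 2) -> d = 7; heap: [0-1 ALLOC][2-6 ALLOC][7-8 ALLOC][9-24 FREE]
Op 7: b = realloc(b, 1) -> b = 2; heap: [0-1 ALLOC][2-2 ALLOC][3-6 FREE][7-8 ALLOC][9-24 FREE]
Op 8: free(a) -> (freed a); heap: [0-1 FREE][2-2 ALLOC][3-6 FREE][7-8 ALLOC][9-24 FREE]
free(d): d = 7 -> block [7-8 ALLOC]; mark free, coalesce with adjacent free neighbors -> [0-1 FREE][2-2 ALLOC][3-24 FREE]

Answer: [0-1 FREE][2-2 ALLOC][3-24 FREE]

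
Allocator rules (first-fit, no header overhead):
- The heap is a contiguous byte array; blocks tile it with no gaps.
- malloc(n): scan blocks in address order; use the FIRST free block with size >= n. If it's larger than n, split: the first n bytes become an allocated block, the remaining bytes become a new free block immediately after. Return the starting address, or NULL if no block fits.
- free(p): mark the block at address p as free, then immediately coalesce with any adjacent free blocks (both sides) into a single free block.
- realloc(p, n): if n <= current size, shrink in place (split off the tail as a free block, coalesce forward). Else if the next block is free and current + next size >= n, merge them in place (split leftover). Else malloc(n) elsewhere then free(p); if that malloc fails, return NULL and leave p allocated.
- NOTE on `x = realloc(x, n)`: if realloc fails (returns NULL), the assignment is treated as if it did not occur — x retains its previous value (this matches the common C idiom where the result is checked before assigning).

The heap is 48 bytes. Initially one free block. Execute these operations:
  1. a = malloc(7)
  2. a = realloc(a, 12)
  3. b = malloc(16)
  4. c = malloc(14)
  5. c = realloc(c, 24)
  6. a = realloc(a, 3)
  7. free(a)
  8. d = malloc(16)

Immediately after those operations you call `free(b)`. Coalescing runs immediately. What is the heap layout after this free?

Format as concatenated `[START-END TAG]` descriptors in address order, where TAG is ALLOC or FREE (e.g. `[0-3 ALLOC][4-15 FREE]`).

Answer: [0-27 FREE][28-41 ALLOC][42-47 FREE]

Derivation:
Op 1: a = malloc(7) -> a = 0; heap: [0-6 ALLOC][7-47 FREE]
Op 2: a = realloc(a, 12) -> a = 0; heap: [0-11 ALLOC][12-47 FREE]
Op 3: b = malloc(16) -> b = 12; heap: [0-11 ALLOC][12-27 ALLOC][28-47 FREE]
Op 4: c = malloc(14) -> c = 28; heap: [0-11 ALLOC][12-27 ALLOC][28-41 ALLOC][42-47 FREE]
Op 5: c = realloc(c, 24) -> NULL (c unchanged); heap: [0-11 ALLOC][12-27 ALLOC][28-41 ALLOC][42-47 FREE]
Op 6: a = realloc(a, 3) -> a = 0; heap: [0-2 ALLOC][3-11 FREE][12-27 ALLOC][28-41 ALLOC][42-47 FREE]
Op 7: free(a) -> (freed a); heap: [0-11 FREE][12-27 ALLOC][28-41 ALLOC][42-47 FREE]
Op 8: d = malloc(16) -> d = NULL; heap: [0-11 FREE][12-27 ALLOC][28-41 ALLOC][42-47 FREE]
free(b): b = 12 -> block [12-27 ALLOC]; mark free, coalesce with adjacent free neighbors -> [0-27 FREE][28-41 ALLOC][42-47 FREE]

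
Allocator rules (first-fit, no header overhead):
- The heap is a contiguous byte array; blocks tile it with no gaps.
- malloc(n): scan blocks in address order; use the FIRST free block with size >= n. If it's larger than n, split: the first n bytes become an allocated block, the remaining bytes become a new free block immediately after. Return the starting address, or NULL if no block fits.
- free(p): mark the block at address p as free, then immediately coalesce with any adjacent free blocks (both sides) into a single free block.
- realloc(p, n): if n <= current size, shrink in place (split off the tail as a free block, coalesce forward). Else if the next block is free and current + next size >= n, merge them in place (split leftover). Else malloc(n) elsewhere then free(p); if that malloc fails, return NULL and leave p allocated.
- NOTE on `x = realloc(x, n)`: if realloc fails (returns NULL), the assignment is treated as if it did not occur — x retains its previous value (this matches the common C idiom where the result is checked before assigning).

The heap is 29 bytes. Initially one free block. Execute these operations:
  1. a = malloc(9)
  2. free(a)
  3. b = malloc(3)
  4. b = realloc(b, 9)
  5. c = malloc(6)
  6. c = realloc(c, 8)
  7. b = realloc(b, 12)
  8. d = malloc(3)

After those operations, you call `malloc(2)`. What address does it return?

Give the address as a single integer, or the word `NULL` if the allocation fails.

Op 1: a = malloc(9) -> a = 0; heap: [0-8 ALLOC][9-28 FREE]
Op 2: free(a) -> (freed a); heap: [0-28 FREE]
Op 3: b = malloc(3) -> b = 0; heap: [0-2 ALLOC][3-28 FREE]
Op 4: b = realloc(b, 9) -> b = 0; heap: [0-8 ALLOC][9-28 FREE]
Op 5: c = malloc(6) -> c = 9; heap: [0-8 ALLOC][9-14 ALLOC][15-28 FREE]
Op 6: c = realloc(c, 8) -> c = 9; heap: [0-8 ALLOC][9-16 ALLOC][17-28 FREE]
Op 7: b = realloc(b, 12) -> b = 17; heap: [0-8 FREE][9-16 ALLOC][17-28 ALLOC]
Op 8: d = malloc(3) -> d = 0; heap: [0-2 ALLOC][3-8 FREE][9-16 ALLOC][17-28 ALLOC]
malloc(2): first-fit scan over [0-2 ALLOC][3-8 FREE][9-16 ALLOC][17-28 ALLOC] -> 3

Answer: 3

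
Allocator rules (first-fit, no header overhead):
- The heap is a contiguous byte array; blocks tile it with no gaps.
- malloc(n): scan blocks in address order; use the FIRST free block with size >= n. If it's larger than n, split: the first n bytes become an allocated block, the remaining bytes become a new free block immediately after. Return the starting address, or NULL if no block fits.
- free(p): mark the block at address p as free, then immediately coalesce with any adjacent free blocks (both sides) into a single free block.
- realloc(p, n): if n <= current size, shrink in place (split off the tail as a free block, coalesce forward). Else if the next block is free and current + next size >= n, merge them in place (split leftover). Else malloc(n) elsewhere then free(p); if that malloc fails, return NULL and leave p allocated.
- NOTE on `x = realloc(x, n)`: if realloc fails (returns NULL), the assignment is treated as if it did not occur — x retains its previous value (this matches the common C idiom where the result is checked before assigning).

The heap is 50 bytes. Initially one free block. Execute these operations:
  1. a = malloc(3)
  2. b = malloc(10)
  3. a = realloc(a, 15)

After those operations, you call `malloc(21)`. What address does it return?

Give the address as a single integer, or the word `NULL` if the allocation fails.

Answer: 28

Derivation:
Op 1: a = malloc(3) -> a = 0; heap: [0-2 ALLOC][3-49 FREE]
Op 2: b = malloc(10) -> b = 3; heap: [0-2 ALLOC][3-12 ALLOC][13-49 FREE]
Op 3: a = realloc(a, 15) -> a = 13; heap: [0-2 FREE][3-12 ALLOC][13-27 ALLOC][28-49 FREE]
malloc(21): first-fit scan over [0-2 FREE][3-12 ALLOC][13-27 ALLOC][28-49 FREE] -> 28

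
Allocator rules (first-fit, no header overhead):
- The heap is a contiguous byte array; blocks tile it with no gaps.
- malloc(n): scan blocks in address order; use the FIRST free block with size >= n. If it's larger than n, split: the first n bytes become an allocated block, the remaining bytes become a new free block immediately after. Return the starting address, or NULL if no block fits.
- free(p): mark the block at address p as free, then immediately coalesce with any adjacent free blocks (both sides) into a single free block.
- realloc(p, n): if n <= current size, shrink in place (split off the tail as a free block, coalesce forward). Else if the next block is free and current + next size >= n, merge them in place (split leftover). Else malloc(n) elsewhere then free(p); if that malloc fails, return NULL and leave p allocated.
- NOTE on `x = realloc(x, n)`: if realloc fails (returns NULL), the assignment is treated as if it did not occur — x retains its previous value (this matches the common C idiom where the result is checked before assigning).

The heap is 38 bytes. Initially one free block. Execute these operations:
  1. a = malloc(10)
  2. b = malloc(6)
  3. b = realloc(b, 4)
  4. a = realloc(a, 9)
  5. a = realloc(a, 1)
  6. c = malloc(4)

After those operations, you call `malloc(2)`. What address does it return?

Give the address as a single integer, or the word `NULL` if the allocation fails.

Op 1: a = malloc(10) -> a = 0; heap: [0-9 ALLOC][10-37 FREE]
Op 2: b = malloc(6) -> b = 10; heap: [0-9 ALLOC][10-15 ALLOC][16-37 FREE]
Op 3: b = realloc(b, 4) -> b = 10; heap: [0-9 ALLOC][10-13 ALLOC][14-37 FREE]
Op 4: a = realloc(a, 9) -> a = 0; heap: [0-8 ALLOC][9-9 FREE][10-13 ALLOC][14-37 FREE]
Op 5: a = realloc(a, 1) -> a = 0; heap: [0-0 ALLOC][1-9 FREE][10-13 ALLOC][14-37 FREE]
Op 6: c = malloc(4) -> c = 1; heap: [0-0 ALLOC][1-4 ALLOC][5-9 FREE][10-13 ALLOC][14-37 FREE]
malloc(2): first-fit scan over [0-0 ALLOC][1-4 ALLOC][5-9 FREE][10-13 ALLOC][14-37 FREE] -> 5

Answer: 5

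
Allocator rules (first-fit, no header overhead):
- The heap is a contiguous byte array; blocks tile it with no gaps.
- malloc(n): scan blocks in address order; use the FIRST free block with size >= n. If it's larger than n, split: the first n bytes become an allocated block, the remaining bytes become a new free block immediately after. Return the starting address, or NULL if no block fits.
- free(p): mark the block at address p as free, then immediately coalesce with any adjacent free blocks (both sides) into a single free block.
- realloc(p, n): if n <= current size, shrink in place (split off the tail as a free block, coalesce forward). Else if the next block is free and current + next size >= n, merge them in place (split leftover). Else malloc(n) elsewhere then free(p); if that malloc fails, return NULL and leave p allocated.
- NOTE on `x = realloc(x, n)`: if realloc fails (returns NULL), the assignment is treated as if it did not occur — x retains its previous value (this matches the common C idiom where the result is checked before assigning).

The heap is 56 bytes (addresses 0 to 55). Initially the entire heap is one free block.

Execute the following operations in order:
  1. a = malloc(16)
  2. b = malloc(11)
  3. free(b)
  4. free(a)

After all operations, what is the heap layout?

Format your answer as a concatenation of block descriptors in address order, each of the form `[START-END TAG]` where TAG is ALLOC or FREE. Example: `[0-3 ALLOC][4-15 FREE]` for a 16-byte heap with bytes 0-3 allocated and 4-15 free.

Answer: [0-55 FREE]

Derivation:
Op 1: a = malloc(16) -> a = 0; heap: [0-15 ALLOC][16-55 FREE]
Op 2: b = malloc(11) -> b = 16; heap: [0-15 ALLOC][16-26 ALLOC][27-55 FREE]
Op 3: free(b) -> (freed b); heap: [0-15 ALLOC][16-55 FREE]
Op 4: free(a) -> (freed a); heap: [0-55 FREE]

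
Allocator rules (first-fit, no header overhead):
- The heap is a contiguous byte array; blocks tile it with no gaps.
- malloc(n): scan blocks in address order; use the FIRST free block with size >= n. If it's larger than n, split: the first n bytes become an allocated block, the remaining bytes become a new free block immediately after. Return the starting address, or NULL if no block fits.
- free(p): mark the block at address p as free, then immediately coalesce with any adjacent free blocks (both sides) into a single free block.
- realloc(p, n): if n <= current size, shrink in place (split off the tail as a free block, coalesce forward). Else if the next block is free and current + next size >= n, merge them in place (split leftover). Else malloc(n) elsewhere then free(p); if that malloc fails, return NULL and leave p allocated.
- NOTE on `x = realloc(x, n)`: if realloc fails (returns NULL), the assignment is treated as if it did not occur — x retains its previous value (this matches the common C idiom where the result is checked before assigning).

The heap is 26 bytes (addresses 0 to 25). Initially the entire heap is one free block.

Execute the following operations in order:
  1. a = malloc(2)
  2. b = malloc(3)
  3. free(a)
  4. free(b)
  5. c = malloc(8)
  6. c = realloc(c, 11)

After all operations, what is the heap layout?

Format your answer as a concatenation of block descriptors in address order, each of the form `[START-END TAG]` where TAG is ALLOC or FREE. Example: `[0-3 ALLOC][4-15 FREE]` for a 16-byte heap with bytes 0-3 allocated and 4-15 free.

Answer: [0-10 ALLOC][11-25 FREE]

Derivation:
Op 1: a = malloc(2) -> a = 0; heap: [0-1 ALLOC][2-25 FREE]
Op 2: b = malloc(3) -> b = 2; heap: [0-1 ALLOC][2-4 ALLOC][5-25 FREE]
Op 3: free(a) -> (freed a); heap: [0-1 FREE][2-4 ALLOC][5-25 FREE]
Op 4: free(b) -> (freed b); heap: [0-25 FREE]
Op 5: c = malloc(8) -> c = 0; heap: [0-7 ALLOC][8-25 FREE]
Op 6: c = realloc(c, 11) -> c = 0; heap: [0-10 ALLOC][11-25 FREE]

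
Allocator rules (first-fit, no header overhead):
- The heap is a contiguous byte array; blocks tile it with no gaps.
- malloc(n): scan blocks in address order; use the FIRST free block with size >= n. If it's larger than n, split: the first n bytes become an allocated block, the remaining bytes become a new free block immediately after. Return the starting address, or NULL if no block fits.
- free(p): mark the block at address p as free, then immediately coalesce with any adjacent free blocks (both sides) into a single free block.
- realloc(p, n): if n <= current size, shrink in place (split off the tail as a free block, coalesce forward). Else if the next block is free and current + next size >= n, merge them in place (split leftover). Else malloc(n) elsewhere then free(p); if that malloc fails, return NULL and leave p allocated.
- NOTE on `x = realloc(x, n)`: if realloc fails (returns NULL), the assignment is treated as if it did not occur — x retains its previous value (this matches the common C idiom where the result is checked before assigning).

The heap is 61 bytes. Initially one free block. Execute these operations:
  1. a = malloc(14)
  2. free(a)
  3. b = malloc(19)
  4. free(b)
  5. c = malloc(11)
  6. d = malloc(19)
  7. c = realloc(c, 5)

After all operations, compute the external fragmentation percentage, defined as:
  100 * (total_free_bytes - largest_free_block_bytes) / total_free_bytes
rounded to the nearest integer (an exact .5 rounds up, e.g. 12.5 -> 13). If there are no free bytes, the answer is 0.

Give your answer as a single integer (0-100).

Answer: 16

Derivation:
Op 1: a = malloc(14) -> a = 0; heap: [0-13 ALLOC][14-60 FREE]
Op 2: free(a) -> (freed a); heap: [0-60 FREE]
Op 3: b = malloc(19) -> b = 0; heap: [0-18 ALLOC][19-60 FREE]
Op 4: free(b) -> (freed b); heap: [0-60 FREE]
Op 5: c = malloc(11) -> c = 0; heap: [0-10 ALLOC][11-60 FREE]
Op 6: d = malloc(19) -> d = 11; heap: [0-10 ALLOC][11-29 ALLOC][30-60 FREE]
Op 7: c = realloc(c, 5) -> c = 0; heap: [0-4 ALLOC][5-10 FREE][11-29 ALLOC][30-60 FREE]
Free blocks: [6 31] total_free=37 largest=31 -> 100*(37-31)/37 = 600/37 ≈ 16.216 -> rounds to 16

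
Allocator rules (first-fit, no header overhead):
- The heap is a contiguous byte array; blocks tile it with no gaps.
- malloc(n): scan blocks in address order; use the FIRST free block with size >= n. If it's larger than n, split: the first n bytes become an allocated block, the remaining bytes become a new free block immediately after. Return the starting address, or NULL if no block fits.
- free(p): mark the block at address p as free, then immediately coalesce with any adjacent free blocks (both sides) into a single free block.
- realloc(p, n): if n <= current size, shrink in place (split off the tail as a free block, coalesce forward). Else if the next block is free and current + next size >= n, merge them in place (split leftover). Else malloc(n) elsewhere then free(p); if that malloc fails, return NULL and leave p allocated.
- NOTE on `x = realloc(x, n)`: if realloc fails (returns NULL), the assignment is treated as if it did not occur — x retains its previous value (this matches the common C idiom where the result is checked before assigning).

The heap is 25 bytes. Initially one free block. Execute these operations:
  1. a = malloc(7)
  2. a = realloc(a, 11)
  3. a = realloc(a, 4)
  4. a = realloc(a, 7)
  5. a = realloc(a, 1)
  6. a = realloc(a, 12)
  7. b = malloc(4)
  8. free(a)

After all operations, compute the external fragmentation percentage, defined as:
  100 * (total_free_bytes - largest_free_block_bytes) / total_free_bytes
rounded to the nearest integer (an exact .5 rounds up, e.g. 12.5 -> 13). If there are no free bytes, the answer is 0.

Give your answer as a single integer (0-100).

Answer: 43

Derivation:
Op 1: a = malloc(7) -> a = 0; heap: [0-6 ALLOC][7-24 FREE]
Op 2: a = realloc(a, 11) -> a = 0; heap: [0-10 ALLOC][11-24 FREE]
Op 3: a = realloc(a, 4) -> a = 0; heap: [0-3 ALLOC][4-24 FREE]
Op 4: a = realloc(a, 7) -> a = 0; heap: [0-6 ALLOC][7-24 FREE]
Op 5: a = realloc(a, 1) -> a = 0; heap: [0-0 ALLOC][1-24 FREE]
Op 6: a = realloc(a, 12) -> a = 0; heap: [0-11 ALLOC][12-24 FREE]
Op 7: b = malloc(4) -> b = 12; heap: [0-11 ALLOC][12-15 ALLOC][16-24 FREE]
Op 8: free(a) -> (freed a); heap: [0-11 FREE][12-15 ALLOC][16-24 FREE]
Free blocks: [12 9] total_free=21 largest=12 -> 100*(21-12)/21 = 900/21 ≈ 42.857 -> rounds to 43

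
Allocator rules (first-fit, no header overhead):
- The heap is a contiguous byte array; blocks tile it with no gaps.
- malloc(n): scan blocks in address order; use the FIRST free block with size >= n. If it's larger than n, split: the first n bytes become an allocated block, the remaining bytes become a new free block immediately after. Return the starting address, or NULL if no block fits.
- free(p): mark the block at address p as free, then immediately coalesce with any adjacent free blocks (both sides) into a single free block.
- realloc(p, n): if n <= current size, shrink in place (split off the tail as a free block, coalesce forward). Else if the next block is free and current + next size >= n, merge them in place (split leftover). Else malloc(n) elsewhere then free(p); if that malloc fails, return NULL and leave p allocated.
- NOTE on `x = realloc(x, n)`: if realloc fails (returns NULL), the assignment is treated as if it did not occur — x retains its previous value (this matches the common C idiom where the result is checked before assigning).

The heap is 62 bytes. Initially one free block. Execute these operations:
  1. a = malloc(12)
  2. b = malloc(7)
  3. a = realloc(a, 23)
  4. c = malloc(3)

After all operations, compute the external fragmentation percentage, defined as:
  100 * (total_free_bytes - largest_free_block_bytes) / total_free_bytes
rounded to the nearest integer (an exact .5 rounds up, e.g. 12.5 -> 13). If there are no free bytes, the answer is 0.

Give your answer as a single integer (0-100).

Answer: 31

Derivation:
Op 1: a = malloc(12) -> a = 0; heap: [0-11 ALLOC][12-61 FREE]
Op 2: b = malloc(7) -> b = 12; heap: [0-11 ALLOC][12-18 ALLOC][19-61 FREE]
Op 3: a = realloc(a, 23) -> a = 19; heap: [0-11 FREE][12-18 ALLOC][19-41 ALLOC][42-61 FREE]
Op 4: c = malloc(3) -> c = 0; heap: [0-2 ALLOC][3-11 FREE][12-18 ALLOC][19-41 ALLOC][42-61 FREE]
Free blocks: [9 20] total_free=29 largest=20 -> 100*(29-20)/29 = 900/29 ≈ 31.034 -> rounds to 31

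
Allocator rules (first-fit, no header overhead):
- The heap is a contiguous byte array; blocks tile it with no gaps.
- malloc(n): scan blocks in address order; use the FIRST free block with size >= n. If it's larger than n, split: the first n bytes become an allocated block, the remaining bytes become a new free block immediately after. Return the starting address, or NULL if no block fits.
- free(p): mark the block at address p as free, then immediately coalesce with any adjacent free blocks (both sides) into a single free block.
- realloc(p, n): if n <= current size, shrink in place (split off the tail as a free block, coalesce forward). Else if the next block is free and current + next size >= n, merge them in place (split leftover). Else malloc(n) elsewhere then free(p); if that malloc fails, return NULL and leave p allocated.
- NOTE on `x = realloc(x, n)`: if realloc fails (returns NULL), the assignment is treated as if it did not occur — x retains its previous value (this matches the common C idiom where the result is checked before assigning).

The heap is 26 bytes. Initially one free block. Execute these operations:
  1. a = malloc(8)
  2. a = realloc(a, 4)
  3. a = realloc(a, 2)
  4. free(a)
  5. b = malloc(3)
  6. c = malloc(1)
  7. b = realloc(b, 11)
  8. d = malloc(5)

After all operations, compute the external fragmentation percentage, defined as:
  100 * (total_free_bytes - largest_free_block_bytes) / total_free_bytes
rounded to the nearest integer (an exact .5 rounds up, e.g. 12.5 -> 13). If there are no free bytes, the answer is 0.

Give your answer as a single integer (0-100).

Answer: 33

Derivation:
Op 1: a = malloc(8) -> a = 0; heap: [0-7 ALLOC][8-25 FREE]
Op 2: a = realloc(a, 4) -> a = 0; heap: [0-3 ALLOC][4-25 FREE]
Op 3: a = realloc(a, 2) -> a = 0; heap: [0-1 ALLOC][2-25 FREE]
Op 4: free(a) -> (freed a); heap: [0-25 FREE]
Op 5: b = malloc(3) -> b = 0; heap: [0-2 ALLOC][3-25 FREE]
Op 6: c = malloc(1) -> c = 3; heap: [0-2 ALLOC][3-3 ALLOC][4-25 FREE]
Op 7: b = realloc(b, 11) -> b = 4; heap: [0-2 FREE][3-3 ALLOC][4-14 ALLOC][15-25 FREE]
Op 8: d = malloc(5) -> d = 15; heap: [0-2 FREE][3-3 ALLOC][4-14 ALLOC][15-19 ALLOC][20-25 FREE]
Free blocks: [3 6] total_free=9 largest=6 -> 100*(9-6)/9 = 300/9 ≈ 33.333 -> rounds to 33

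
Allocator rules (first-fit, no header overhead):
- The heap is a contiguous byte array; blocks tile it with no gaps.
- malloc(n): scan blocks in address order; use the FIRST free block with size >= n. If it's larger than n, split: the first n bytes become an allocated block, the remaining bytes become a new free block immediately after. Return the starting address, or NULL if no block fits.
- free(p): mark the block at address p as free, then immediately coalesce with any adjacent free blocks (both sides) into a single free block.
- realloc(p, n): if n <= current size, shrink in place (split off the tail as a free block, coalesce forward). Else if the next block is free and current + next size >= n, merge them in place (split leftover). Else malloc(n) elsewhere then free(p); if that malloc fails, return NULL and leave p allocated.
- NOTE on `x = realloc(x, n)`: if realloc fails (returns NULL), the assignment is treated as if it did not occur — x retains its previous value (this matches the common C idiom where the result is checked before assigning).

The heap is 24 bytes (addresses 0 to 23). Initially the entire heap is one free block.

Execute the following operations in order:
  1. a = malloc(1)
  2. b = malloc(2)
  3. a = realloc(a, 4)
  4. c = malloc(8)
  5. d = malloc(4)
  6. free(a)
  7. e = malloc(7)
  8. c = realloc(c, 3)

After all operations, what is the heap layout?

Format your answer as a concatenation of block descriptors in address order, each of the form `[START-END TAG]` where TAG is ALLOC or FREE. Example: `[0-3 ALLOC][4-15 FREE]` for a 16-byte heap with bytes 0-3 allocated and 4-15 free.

Op 1: a = malloc(1) -> a = 0; heap: [0-0 ALLOC][1-23 FREE]
Op 2: b = malloc(2) -> b = 1; heap: [0-0 ALLOC][1-2 ALLOC][3-23 FREE]
Op 3: a = realloc(a, 4) -> a = 3; heap: [0-0 FREE][1-2 ALLOC][3-6 ALLOC][7-23 FREE]
Op 4: c = malloc(8) -> c = 7; heap: [0-0 FREE][1-2 ALLOC][3-6 ALLOC][7-14 ALLOC][15-23 FREE]
Op 5: d = malloc(4) -> d = 15; heap: [0-0 FREE][1-2 ALLOC][3-6 ALLOC][7-14 ALLOC][15-18 ALLOC][19-23 FREE]
Op 6: free(a) -> (freed a); heap: [0-0 FREE][1-2 ALLOC][3-6 FREE][7-14 ALLOC][15-18 ALLOC][19-23 FREE]
Op 7: e = malloc(7) -> e = NULL; heap: [0-0 FREE][1-2 ALLOC][3-6 FREE][7-14 ALLOC][15-18 ALLOC][19-23 FREE]
Op 8: c = realloc(c, 3) -> c = 7; heap: [0-0 FREE][1-2 ALLOC][3-6 FREE][7-9 ALLOC][10-14 FREE][15-18 ALLOC][19-23 FREE]

Answer: [0-0 FREE][1-2 ALLOC][3-6 FREE][7-9 ALLOC][10-14 FREE][15-18 ALLOC][19-23 FREE]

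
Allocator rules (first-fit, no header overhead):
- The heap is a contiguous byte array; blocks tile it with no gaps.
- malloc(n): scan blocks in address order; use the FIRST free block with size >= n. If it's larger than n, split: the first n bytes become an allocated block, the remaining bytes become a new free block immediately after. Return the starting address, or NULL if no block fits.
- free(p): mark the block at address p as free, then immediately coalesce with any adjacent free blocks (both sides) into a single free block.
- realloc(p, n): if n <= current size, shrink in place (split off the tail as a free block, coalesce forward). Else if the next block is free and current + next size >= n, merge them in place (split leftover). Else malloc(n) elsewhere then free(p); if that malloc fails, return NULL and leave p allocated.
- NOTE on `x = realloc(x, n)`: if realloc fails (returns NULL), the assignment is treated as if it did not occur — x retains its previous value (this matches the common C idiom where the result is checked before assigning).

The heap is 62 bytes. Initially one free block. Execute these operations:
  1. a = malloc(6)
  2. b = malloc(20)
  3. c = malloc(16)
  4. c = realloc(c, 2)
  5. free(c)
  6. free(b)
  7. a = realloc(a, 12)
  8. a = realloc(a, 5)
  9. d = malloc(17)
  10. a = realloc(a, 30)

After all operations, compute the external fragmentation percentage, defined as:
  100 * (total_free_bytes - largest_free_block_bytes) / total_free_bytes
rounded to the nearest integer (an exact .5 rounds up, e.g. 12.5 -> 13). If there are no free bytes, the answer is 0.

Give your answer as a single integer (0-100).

Op 1: a = malloc(6) -> a = 0; heap: [0-5 ALLOC][6-61 FREE]
Op 2: b = malloc(20) -> b = 6; heap: [0-5 ALLOC][6-25 ALLOC][26-61 FREE]
Op 3: c = malloc(16) -> c = 26; heap: [0-5 ALLOC][6-25 ALLOC][26-41 ALLOC][42-61 FREE]
Op 4: c = realloc(c, 2) -> c = 26; heap: [0-5 ALLOC][6-25 ALLOC][26-27 ALLOC][28-61 FREE]
Op 5: free(c) -> (freed c); heap: [0-5 ALLOC][6-25 ALLOC][26-61 FREE]
Op 6: free(b) -> (freed b); heap: [0-5 ALLOC][6-61 FREE]
Op 7: a = realloc(a, 12) -> a = 0; heap: [0-11 ALLOC][12-61 FREE]
Op 8: a = realloc(a, 5) -> a = 0; heap: [0-4 ALLOC][5-61 FREE]
Op 9: d = malloc(17) -> d = 5; heap: [0-4 ALLOC][5-21 ALLOC][22-61 FREE]
Op 10: a = realloc(a, 30) -> a = 22; heap: [0-4 FREE][5-21 ALLOC][22-51 ALLOC][52-61 FREE]
Free blocks: [5 10] total_free=15 largest=10 -> 100*(15-10)/15 = 500/15 ≈ 33.333 -> rounds to 33

Answer: 33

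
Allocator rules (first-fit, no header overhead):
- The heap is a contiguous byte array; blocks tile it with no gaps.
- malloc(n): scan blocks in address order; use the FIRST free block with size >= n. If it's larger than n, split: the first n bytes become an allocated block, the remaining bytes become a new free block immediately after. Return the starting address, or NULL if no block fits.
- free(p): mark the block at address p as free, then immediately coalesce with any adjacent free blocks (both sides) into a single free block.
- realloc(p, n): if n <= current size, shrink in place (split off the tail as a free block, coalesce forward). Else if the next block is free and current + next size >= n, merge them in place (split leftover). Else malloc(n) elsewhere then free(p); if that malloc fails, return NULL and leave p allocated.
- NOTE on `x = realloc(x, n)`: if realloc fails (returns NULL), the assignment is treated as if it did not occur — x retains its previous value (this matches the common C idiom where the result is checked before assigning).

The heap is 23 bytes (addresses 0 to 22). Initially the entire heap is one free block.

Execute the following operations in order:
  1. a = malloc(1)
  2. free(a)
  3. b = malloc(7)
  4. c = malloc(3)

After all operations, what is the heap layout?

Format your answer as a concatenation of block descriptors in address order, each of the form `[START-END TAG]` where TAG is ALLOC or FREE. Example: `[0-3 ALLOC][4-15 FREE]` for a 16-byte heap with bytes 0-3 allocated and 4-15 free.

Op 1: a = malloc(1) -> a = 0; heap: [0-0 ALLOC][1-22 FREE]
Op 2: free(a) -> (freed a); heap: [0-22 FREE]
Op 3: b = malloc(7) -> b = 0; heap: [0-6 ALLOC][7-22 FREE]
Op 4: c = malloc(3) -> c = 7; heap: [0-6 ALLOC][7-9 ALLOC][10-22 FREE]

Answer: [0-6 ALLOC][7-9 ALLOC][10-22 FREE]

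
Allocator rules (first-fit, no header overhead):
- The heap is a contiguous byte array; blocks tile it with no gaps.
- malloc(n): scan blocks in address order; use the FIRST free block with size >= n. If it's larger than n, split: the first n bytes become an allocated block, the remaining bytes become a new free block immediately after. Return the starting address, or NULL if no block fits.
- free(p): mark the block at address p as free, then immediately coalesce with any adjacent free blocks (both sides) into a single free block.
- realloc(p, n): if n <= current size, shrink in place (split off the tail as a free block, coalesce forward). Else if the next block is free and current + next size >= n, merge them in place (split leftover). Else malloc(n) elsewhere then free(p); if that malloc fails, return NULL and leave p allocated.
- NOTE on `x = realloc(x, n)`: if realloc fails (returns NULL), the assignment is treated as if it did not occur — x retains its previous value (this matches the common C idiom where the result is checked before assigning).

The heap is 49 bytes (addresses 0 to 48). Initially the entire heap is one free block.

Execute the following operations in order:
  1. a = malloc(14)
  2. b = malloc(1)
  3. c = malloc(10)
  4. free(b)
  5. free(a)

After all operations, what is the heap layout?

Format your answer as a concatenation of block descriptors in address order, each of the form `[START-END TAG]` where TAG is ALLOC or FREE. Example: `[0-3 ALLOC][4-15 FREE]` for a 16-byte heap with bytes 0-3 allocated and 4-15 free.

Answer: [0-14 FREE][15-24 ALLOC][25-48 FREE]

Derivation:
Op 1: a = malloc(14) -> a = 0; heap: [0-13 ALLOC][14-48 FREE]
Op 2: b = malloc(1) -> b = 14; heap: [0-13 ALLOC][14-14 ALLOC][15-48 FREE]
Op 3: c = malloc(10) -> c = 15; heap: [0-13 ALLOC][14-14 ALLOC][15-24 ALLOC][25-48 FREE]
Op 4: free(b) -> (freed b); heap: [0-13 ALLOC][14-14 FREE][15-24 ALLOC][25-48 FREE]
Op 5: free(a) -> (freed a); heap: [0-14 FREE][15-24 ALLOC][25-48 FREE]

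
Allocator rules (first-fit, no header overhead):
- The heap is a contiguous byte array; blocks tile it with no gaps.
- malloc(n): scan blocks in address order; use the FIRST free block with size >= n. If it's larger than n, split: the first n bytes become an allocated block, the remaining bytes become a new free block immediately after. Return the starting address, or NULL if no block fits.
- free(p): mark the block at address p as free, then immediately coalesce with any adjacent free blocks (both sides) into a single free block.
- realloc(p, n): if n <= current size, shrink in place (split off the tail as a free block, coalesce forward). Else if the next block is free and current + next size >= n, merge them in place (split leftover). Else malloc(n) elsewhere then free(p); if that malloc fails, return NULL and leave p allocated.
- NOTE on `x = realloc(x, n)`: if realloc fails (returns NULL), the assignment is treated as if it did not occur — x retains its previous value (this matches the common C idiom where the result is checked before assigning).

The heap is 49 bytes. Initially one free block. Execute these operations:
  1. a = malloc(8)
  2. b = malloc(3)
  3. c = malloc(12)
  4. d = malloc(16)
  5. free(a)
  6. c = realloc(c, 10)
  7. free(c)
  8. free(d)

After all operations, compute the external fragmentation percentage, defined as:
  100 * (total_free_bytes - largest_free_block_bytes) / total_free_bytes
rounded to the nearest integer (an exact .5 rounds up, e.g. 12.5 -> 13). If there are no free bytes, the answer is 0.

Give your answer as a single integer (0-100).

Answer: 17

Derivation:
Op 1: a = malloc(8) -> a = 0; heap: [0-7 ALLOC][8-48 FREE]
Op 2: b = malloc(3) -> b = 8; heap: [0-7 ALLOC][8-10 ALLOC][11-48 FREE]
Op 3: c = malloc(12) -> c = 11; heap: [0-7 ALLOC][8-10 ALLOC][11-22 ALLOC][23-48 FREE]
Op 4: d = malloc(16) -> d = 23; heap: [0-7 ALLOC][8-10 ALLOC][11-22 ALLOC][23-38 ALLOC][39-48 FREE]
Op 5: free(a) -> (freed a); heap: [0-7 FREE][8-10 ALLOC][11-22 ALLOC][23-38 ALLOC][39-48 FREE]
Op 6: c = realloc(c, 10) -> c = 11; heap: [0-7 FREE][8-10 ALLOC][11-20 ALLOC][21-22 FREE][23-38 ALLOC][39-48 FREE]
Op 7: free(c) -> (freed c); heap: [0-7 FREE][8-10 ALLOC][11-22 FREE][23-38 ALLOC][39-48 FREE]
Op 8: free(d) -> (freed d); heap: [0-7 FREE][8-10 ALLOC][11-48 FREE]
Free blocks: [8 38] total_free=46 largest=38 -> 100*(46-38)/46 = 800/46 ≈ 17.391 -> rounds to 17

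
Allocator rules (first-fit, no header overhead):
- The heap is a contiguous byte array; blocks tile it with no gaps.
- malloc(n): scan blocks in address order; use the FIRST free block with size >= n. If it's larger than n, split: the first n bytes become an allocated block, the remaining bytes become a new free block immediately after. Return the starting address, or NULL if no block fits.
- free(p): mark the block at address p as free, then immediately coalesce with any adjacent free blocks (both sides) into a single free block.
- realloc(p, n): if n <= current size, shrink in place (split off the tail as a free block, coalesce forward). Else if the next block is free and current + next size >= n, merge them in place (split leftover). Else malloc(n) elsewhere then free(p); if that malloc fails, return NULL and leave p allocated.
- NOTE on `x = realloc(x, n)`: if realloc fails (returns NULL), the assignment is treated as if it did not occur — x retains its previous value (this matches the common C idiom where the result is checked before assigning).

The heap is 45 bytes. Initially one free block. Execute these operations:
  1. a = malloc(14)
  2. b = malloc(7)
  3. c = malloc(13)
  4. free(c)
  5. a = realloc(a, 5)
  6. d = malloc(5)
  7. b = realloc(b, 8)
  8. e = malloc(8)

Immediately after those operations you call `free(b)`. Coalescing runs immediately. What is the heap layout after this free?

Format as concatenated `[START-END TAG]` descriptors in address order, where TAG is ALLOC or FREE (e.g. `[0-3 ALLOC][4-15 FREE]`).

Op 1: a = malloc(14) -> a = 0; heap: [0-13 ALLOC][14-44 FREE]
Op 2: b = malloc(7) -> b = 14; heap: [0-13 ALLOC][14-20 ALLOC][21-44 FREE]
Op 3: c = malloc(13) -> c = 21; heap: [0-13 ALLOC][14-20 ALLOC][21-33 ALLOC][34-44 FREE]
Op 4: free(c) -> (freed c); heap: [0-13 ALLOC][14-20 ALLOC][21-44 FREE]
Op 5: a = realloc(a, 5) -> a = 0; heap: [0-4 ALLOC][5-13 FREE][14-20 ALLOC][21-44 FREE]
Op 6: d = malloc(5) -> d = 5; heap: [0-4 ALLOC][5-9 ALLOC][10-13 FREE][14-20 ALLOC][21-44 FREE]
Op 7: b = realloc(b, 8) -> b = 14; heap: [0-4 ALLOC][5-9 ALLOC][10-13 FREE][14-21 ALLOC][22-44 FREE]
Op 8: e = malloc(8) -> e = 22; heap: [0-4 ALLOC][5-9 ALLOC][10-13 FREE][14-21 ALLOC][22-29 ALLOC][30-44 FREE]
free(b): b = 14 -> block [14-21 ALLOC]; mark free, coalesce with adjacent free neighbors -> [0-4 ALLOC][5-9 ALLOC][10-21 FREE][22-29 ALLOC][30-44 FREE]

Answer: [0-4 ALLOC][5-9 ALLOC][10-21 FREE][22-29 ALLOC][30-44 FREE]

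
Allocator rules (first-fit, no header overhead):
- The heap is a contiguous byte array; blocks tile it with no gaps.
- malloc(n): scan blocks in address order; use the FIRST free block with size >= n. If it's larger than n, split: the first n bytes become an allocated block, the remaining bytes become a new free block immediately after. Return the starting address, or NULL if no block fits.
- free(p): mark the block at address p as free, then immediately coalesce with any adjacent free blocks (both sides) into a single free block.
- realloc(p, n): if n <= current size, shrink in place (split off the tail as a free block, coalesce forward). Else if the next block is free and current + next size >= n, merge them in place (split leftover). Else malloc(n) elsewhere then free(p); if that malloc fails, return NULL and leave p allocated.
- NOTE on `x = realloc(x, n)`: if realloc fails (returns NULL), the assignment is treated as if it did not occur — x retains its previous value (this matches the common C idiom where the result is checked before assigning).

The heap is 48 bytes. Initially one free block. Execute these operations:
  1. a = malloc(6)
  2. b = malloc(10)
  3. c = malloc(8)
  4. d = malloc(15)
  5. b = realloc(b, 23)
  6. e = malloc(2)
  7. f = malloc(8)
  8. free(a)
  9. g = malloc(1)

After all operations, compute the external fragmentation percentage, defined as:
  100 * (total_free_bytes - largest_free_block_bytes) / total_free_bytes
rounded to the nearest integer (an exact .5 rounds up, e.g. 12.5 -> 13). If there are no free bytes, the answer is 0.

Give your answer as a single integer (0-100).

Answer: 42

Derivation:
Op 1: a = malloc(6) -> a = 0; heap: [0-5 ALLOC][6-47 FREE]
Op 2: b = malloc(10) -> b = 6; heap: [0-5 ALLOC][6-15 ALLOC][16-47 FREE]
Op 3: c = malloc(8) -> c = 16; heap: [0-5 ALLOC][6-15 ALLOC][16-23 ALLOC][24-47 FREE]
Op 4: d = malloc(15) -> d = 24; heap: [0-5 ALLOC][6-15 ALLOC][16-23 ALLOC][24-38 ALLOC][39-47 FREE]
Op 5: b = realloc(b, 23) -> NULL (b unchanged); heap: [0-5 ALLOC][6-15 ALLOC][16-23 ALLOC][24-38 ALLOC][39-47 FREE]
Op 6: e = malloc(2) -> e = 39; heap: [0-5 ALLOC][6-15 ALLOC][16-23 ALLOC][24-38 ALLOC][39-40 ALLOC][41-47 FREE]
Op 7: f = malloc(8) -> f = NULL; heap: [0-5 ALLOC][6-15 ALLOC][16-23 ALLOC][24-38 ALLOC][39-40 ALLOC][41-47 FREE]
Op 8: free(a) -> (freed a); heap: [0-5 FREE][6-15 ALLOC][16-23 ALLOC][24-38 ALLOC][39-40 ALLOC][41-47 FREE]
Op 9: g = malloc(1) -> g = 0; heap: [0-0 ALLOC][1-5 FREE][6-15 ALLOC][16-23 ALLOC][24-38 ALLOC][39-40 ALLOC][41-47 FREE]
Free blocks: [5 7] total_free=12 largest=7 -> 100*(12-7)/12 = 500/12 ≈ 41.667 -> rounds to 42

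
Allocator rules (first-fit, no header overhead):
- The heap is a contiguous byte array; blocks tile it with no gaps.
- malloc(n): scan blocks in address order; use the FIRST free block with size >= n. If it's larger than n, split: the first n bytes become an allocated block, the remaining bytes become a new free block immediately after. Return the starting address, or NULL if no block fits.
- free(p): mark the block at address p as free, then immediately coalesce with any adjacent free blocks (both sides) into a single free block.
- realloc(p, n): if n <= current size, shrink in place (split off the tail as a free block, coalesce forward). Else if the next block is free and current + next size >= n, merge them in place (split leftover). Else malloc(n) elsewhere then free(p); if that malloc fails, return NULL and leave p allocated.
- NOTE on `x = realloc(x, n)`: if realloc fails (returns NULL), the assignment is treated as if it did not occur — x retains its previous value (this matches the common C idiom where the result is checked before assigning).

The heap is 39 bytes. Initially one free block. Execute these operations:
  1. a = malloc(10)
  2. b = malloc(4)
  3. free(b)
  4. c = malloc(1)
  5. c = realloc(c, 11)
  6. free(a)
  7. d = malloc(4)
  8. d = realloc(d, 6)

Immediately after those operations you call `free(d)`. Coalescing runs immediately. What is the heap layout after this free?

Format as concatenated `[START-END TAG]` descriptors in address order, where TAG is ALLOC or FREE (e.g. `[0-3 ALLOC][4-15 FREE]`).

Op 1: a = malloc(10) -> a = 0; heap: [0-9 ALLOC][10-38 FREE]
Op 2: b = malloc(4) -> b = 10; heap: [0-9 ALLOC][10-13 ALLOC][14-38 FREE]
Op 3: free(b) -> (freed b); heap: [0-9 ALLOC][10-38 FREE]
Op 4: c = malloc(1) -> c = 10; heap: [0-9 ALLOC][10-10 ALLOC][11-38 FREE]
Op 5: c = realloc(c, 11) -> c = 10; heap: [0-9 ALLOC][10-20 ALLOC][21-38 FREE]
Op 6: free(a) -> (freed a); heap: [0-9 FREE][10-20 ALLOC][21-38 FREE]
Op 7: d = malloc(4) -> d = 0; heap: [0-3 ALLOC][4-9 FREE][10-20 ALLOC][21-38 FREE]
Op 8: d = realloc(d, 6) -> d = 0; heap: [0-5 ALLOC][6-9 FREE][10-20 ALLOC][21-38 FREE]
free(d): d = 0 -> block [0-5 ALLOC]; mark free, coalesce with adjacent free neighbors -> [0-9 FREE][10-20 ALLOC][21-38 FREE]

Answer: [0-9 FREE][10-20 ALLOC][21-38 FREE]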